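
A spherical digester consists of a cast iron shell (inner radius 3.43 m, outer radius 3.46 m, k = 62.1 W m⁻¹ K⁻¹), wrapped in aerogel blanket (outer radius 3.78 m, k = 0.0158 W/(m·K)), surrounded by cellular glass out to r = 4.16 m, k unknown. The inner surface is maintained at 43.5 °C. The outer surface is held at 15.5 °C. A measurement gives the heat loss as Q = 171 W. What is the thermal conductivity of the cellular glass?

ΣR = ΔT/Q = |43.5 − 15.5|/171 = 0.1637 K/W
Known resistances:
  R_cast iron = (1/3.43 − 1/3.46)/(4πk) = 0.002528/(4π·62.1) = 3.239×10^-6 K/W
  R_aerogel blanket = (1/3.46 − 1/3.78)/(4πk) = 0.02447/(4π·0.0158) = 0.1232 K/W
R_cellular glass = ΣR − ΣR_known = 0.1637 − 0.1232 = 0.04050 K/W
(1/r₁−1/r₂)/(4πk) = 0.04050 ⇒ k = 0.02417/(4π·0.04050) = 0.0475 W/m·K

k = 0.0475 W/m·K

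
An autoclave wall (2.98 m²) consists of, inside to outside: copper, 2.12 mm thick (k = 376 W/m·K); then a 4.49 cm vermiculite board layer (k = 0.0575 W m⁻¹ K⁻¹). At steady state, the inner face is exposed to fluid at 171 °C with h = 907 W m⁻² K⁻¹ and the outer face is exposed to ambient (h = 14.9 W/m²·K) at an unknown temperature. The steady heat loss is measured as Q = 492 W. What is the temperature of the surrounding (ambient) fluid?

T_out = 30.8 °C

Series resistances:
  R_conv,in = 1/(hA) = 1/(907·2.98) = 3.700×10^-4 K/W
  R_copper = L/(kA) = 0.00212/(376·2.98) = 1.892×10^-6 K/W
  R_vermiculite board = L/(kA) = 0.0449/(0.0575·2.98) = 0.2620 K/W
  R_conv,out = 1/(hA) = 1/(14.9·2.98) = 0.02252 K/W
ΣR = 0.2849 K/W
ΔT = Q·ΣR = 492 × 0.2849 = 140.2 K
Heat flows outward, so T_out = T_in − ΔT = 171 − 140.2 = 30.8 °C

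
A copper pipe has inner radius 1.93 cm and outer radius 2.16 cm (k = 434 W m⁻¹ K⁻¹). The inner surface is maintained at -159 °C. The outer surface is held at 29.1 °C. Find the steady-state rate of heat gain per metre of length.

Q' = 2πk·ΔT/ln(r₂/r₁) = 2π × 434 × 188.1 / ln(0.0216/0.0193) = 4.56×10^6 W/m

Q' = 4.56×10^6 W/m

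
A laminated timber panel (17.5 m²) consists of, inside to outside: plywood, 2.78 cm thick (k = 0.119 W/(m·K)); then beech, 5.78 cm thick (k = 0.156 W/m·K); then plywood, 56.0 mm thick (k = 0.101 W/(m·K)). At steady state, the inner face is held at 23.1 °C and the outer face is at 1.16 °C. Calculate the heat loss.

Q = 331 W

Series thermal resistances, inner to outer:
  R_plywood = L/(kA) = 0.0278/(0.119·17.5) = 0.01335 K/W
  R_beech = L/(kA) = 0.0578/(0.156·17.5) = 0.02117 K/W
  R_plywood = L/(kA) = 0.0560/(0.101·17.5) = 0.03168 K/W
ΣR = 0.01335 + 0.02117 + 0.03168 = 0.06620 K/W
Q = ΔT/ΣR = (23.1 °C − 1.16 °C)/0.06620 = 331 W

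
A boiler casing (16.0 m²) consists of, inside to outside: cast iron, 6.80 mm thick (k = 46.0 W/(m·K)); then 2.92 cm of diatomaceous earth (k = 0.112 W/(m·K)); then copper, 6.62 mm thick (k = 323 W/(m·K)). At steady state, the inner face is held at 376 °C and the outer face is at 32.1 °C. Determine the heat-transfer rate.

Resistance network (inner→outer):
  R_cast iron = L/(kA) = 0.00680/(46.0·16.0) = 9.239×10^-6 K/W
  R_diatomaceous earth = L/(kA) = 0.0292/(0.112·16.0) = 0.01629 K/W
  R_copper = L/(kA) = 0.00662/(323·16.0) = 1.281×10^-6 K/W
ΣR = 9.239×10^-6 + 0.01629 + 1.281×10^-6 = 0.01630 K/W
Q = ΔT/ΣR = (376 °C − 32.1 °C)/0.01630 = 21100 W

Q = 21.1 kW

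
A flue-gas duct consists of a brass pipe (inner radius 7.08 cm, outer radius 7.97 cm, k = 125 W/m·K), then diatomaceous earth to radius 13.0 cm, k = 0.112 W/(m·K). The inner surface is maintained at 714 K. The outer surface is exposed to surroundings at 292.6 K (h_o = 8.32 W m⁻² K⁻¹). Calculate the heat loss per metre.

Resistance network (inner→outer):
  R'_brass = ln(0.0797/0.0708)/(2πk) = 0.1184/(2π·125) = 1.508×10^-4 m·K/W
  R'_diatomaceous earth = ln(0.130/0.0797)/(2πk) = 0.4893/(2π·0.112) = 0.6953 m·K/W
  R'_conv,out = 1/(2πr h) = 1/(2π·0.130·8.32) = 0.1471 m·K/W
ΣR = 1.508×10^-4 + 0.6953 + 0.1471 = 0.8426 m·K/W
Q' = ΔT/ΣR = (714 K − 292.6 K)/0.8426 = 500 W/m

Q' = 500 W/m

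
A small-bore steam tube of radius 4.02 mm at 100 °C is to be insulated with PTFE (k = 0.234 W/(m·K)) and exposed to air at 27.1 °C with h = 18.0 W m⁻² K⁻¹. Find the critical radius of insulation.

r_cr = 1.30 cm

For a cylinder, r_cr = k_ins/h = 0.234/18.0 = 0.0130 m = 1.30 cm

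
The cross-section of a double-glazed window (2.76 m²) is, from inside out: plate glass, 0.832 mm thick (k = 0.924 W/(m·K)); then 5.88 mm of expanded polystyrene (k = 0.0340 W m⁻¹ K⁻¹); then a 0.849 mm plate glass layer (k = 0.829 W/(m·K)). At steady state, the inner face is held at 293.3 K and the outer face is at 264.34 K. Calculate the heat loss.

Q = 457 W

Treat each layer as a resistance in series:
  R_plate glass = L/(kA) = 8.32×10^-4/(0.924·2.76) = 3.262×10^-4 K/W
  R_expanded polystyrene = L/(kA) = 0.00588/(0.0340·2.76) = 0.06266 K/W
  R_plate glass = L/(kA) = 8.49×10^-4/(0.829·2.76) = 3.711×10^-4 K/W
ΣR = 3.262×10^-4 + 0.06266 + 3.711×10^-4 = 0.06336 K/W
Q = ΔT/ΣR = (293.3 K − 264.34 K)/0.06336 = 457 W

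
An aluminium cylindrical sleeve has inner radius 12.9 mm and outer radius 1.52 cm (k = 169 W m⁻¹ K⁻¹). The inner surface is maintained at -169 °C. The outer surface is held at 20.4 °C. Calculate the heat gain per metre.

Q' = 2πk·ΔT/ln(r₂/r₁) = 2π × 169 × 189.4 / ln(0.0152/0.0129) = 1.23×10^6 W/m

Q' = 1230 kW/m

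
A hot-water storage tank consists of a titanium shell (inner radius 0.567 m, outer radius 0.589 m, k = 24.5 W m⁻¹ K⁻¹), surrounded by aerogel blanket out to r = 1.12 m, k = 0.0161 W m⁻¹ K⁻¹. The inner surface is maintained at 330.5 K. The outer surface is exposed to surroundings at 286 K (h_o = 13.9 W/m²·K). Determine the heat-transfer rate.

Series thermal resistances, inner to outer:
  R_titanium = (1/0.567 − 1/0.589)/(4πk) = 0.06588/(4π·24.5) = 2.140×10^-4 K/W
  R_aerogel blanket = (1/0.589 − 1/1.12)/(4πk) = 0.8049/(4π·0.0161) = 3.979 K/W
  R_conv,out = 1/(4πr²h) = 1/(4π·1.12²·13.9) = 0.004564 K/W
ΣR = 2.140×10^-4 + 3.979 + 0.004564 = 3.984 K/W
Q = ΔT/ΣR = (330.5 K − 286 K)/3.984 = 11.2 W

Q = 11.2 W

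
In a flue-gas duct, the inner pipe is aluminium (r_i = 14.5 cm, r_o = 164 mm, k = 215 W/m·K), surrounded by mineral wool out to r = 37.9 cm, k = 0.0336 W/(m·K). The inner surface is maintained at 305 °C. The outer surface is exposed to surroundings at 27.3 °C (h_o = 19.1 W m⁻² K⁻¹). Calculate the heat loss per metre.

Resistance network (inner→outer):
  R'_aluminium = ln(0.164/0.145)/(2πk) = 0.1231/(2π·215) = 9.115×10^-5 m·K/W
  R'_mineral wool = ln(0.379/0.164)/(2πk) = 0.8377/(2π·0.0336) = 3.968 m·K/W
  R'_conv,out = 1/(2πr h) = 1/(2π·0.379·19.1) = 0.02199 m·K/W
ΣR = 9.115×10^-5 + 3.968 + 0.02199 = 3.990 m·K/W
Q' = ΔT/ΣR = (305 °C − 27.3 °C)/3.990 = 69.6 W/m

Q' = 69.6 W/m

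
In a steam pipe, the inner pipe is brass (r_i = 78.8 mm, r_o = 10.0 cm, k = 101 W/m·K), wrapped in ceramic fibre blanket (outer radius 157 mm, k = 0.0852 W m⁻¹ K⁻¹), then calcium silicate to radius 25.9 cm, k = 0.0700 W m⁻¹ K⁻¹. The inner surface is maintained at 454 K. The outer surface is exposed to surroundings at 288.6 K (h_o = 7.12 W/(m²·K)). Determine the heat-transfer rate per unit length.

Q' = 80.0 W/m

Resistance network (inner→outer):
  R'_brass = ln(0.100/0.0788)/(2πk) = 0.2383/(2π·101) = 3.754×10^-4 m·K/W
  R'_ceramic fibre blanket = ln(0.157/0.100)/(2πk) = 0.4511/(2π·0.0852) = 0.8426 m·K/W
  R'_calcium silicate = ln(0.259/0.157)/(2πk) = 0.5006/(2π·0.0700) = 1.138 m·K/W
  R'_conv,out = 1/(2πr h) = 1/(2π·0.259·7.12) = 0.08631 m·K/W
ΣR = 3.754×10^-4 + 0.8426 + 1.138 + 0.08631 = 2.067 m·K/W
Q' = ΔT/ΣR = (454 K − 288.6 K)/2.067 = 80.0 W/m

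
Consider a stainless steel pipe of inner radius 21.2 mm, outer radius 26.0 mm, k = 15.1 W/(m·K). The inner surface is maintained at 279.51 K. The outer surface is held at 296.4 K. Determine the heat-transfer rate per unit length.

Q' = 7.85 kW/m

Q' = 2πk·ΔT/ln(r₂/r₁) = 2π × 15.1 × 16.89 / ln(0.0260/0.0212) = 7850 W/m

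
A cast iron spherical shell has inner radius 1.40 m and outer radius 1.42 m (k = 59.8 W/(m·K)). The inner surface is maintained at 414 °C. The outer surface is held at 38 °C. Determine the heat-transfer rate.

Q = 2.81×10^7 W

Q = 4πk·ΔT/(1/r₁ − 1/r₂) = 4π × 59.8 × 376 / (1/1.40 − 1/1.42) = 2.81×10^7 W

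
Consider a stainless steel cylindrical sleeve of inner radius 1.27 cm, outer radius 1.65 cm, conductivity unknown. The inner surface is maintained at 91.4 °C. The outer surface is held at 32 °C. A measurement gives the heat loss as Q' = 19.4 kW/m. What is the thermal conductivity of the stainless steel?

ΣR = ΔT/Q' = |91.4 − 32|/19400 = 0.003062 m·K/W
ln(r₂/r₁)/(2πk) = 0.003062 ⇒ k = 0.2618/(2π·0.003062) = 13.6 W/m·K

k = 13.6 W/m·K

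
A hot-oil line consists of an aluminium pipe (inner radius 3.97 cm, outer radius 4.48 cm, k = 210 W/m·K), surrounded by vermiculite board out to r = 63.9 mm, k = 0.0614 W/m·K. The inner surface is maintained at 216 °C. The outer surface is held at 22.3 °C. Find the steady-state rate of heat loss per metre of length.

Resistance network (inner→outer):
  R'_aluminium = ln(0.0448/0.0397)/(2πk) = 0.1209/(2π·210) = 9.160×10^-5 m·K/W
  R'_vermiculite board = ln(0.0639/0.0448)/(2πk) = 0.3551/(2π·0.0614) = 0.9205 m·K/W
ΣR = 9.160×10^-5 + 0.9205 = 0.9206 m·K/W
Q' = ΔT/ΣR = (216 °C − 22.3 °C)/0.9206 = 210 W/m

Q' = 210 W/m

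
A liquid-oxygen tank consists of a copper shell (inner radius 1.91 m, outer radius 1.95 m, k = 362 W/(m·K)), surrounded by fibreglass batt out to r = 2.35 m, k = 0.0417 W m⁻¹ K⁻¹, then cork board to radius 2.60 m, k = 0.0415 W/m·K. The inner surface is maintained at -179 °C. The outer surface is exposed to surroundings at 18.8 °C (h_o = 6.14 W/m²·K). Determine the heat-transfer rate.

Q = 801 W

Resistance network (inner→outer):
  R_copper = (1/1.91 − 1/1.95)/(4πk) = 0.01074/(4π·362) = 2.361×10^-6 K/W
  R_fibreglass batt = (1/1.95 − 1/2.35)/(4πk) = 0.08729/(4π·0.0417) = 0.1666 K/W
  R_cork board = (1/2.35 − 1/2.60)/(4πk) = 0.04092/(4π·0.0415) = 0.07846 K/W
  R_conv,out = 1/(4πr²h) = 1/(4π·2.60²·6.14) = 0.001917 K/W
ΣR = 2.361×10^-6 + 0.1666 + 0.07846 + 0.001917 = 0.2470 K/W
Q = ΔT/ΣR = (-179 °C − 18.8 °C)/0.2470 = -801 W
(Negative Q ⇒ heat flows inward; heat gain = 801 W.)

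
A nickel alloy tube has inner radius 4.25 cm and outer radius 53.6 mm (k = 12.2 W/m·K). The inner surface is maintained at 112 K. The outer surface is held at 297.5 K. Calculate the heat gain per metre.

Q' = 2πk·ΔT/ln(r₂/r₁) = 2π × 12.2 × 185.5 / ln(0.0536/0.0425) = 61300 W/m

Q' = 61.3 kW/m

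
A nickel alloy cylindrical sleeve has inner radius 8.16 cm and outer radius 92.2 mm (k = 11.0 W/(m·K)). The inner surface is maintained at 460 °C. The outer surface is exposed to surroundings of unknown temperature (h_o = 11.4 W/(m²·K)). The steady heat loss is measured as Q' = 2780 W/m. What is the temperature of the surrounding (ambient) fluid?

T_out = 34.1 °C

Sum the resistances:
  R'_nickel alloy = ln(0.0922/0.0816)/(2πk) = 0.1221/(2π·11.0) = 0.001767 m·K/W
  R'_conv,out = 1/(2πr h) = 1/(2π·0.0922·11.4) = 0.1514 m·K/W
ΣR = 0.1532 m·K/W
ΔT = Q'·ΣR = 2780 × 0.1532 = 425.9 K
Heat flows outward, so T_out = T_in − ΔT = 460 − 425.9 = 34.1 °C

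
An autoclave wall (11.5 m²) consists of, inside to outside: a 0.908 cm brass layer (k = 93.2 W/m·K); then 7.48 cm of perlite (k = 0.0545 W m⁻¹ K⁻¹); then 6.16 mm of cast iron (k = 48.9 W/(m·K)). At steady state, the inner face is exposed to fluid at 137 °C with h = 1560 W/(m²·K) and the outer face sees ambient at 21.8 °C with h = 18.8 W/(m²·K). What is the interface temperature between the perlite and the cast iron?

T = 26.1 °C

Treat each layer as a resistance in series:
  R_conv,in = 1/(hA) = 1/(1560·11.5) = 5.574×10^-5 K/W
  R_brass = L/(kA) = 0.00908/(93.2·11.5) = 8.472×10^-6 K/W
  R_perlite = L/(kA) = 0.0748/(0.0545·11.5) = 0.1193 K/W
  R_cast iron = L/(kA) = 0.00616/(48.9·11.5) = 1.095×10^-5 K/W
  R_conv,out = 1/(hA) = 1/(18.8·11.5) = 0.004625 K/W
ΣR = 5.574×10^-5 + 8.472×10^-6 + 0.1193 + 1.095×10^-5 + 0.004625 = 0.1240 K/W
Q = ΔT/ΣR = (137 °C − 21.8 °C)/0.1240 = 929.0 W
From the inner boundary to the perlite/cast iron interface, ΣR_partial = 0.1194 K/W.
T_interface = T_in − Q·ΣR_partial = 137 °C − (929.0)(0.1194) = 26.1 °C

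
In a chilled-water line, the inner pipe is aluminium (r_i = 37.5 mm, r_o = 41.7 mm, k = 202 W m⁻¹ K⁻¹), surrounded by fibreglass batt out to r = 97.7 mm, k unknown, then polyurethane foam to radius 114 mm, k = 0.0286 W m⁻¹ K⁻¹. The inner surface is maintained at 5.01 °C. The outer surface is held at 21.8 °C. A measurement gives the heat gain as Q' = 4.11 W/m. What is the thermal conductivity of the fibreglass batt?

ΣR = ΔT/Q' = |5.01 − 21.8|/4.11 = 4.085 m·K/W
Known resistances:
  R'_aluminium = ln(0.0417/0.0375)/(2πk) = 0.1062/(2π·202) = 8.364×10^-5 m·K/W
  R'_polyurethane foam = ln(0.114/0.0977)/(2πk) = 0.1543/(2π·0.0286) = 0.8586 m·K/W
R_fibreglass batt = ΣR − ΣR_known = 4.085 − 0.8587 = 3.226 m·K/W
ln(r₂/r₁)/(2πk) = 3.226 ⇒ k = 0.8514/(2π·3.226) = 0.0420 W/m·K

k = 0.0420 W/m·K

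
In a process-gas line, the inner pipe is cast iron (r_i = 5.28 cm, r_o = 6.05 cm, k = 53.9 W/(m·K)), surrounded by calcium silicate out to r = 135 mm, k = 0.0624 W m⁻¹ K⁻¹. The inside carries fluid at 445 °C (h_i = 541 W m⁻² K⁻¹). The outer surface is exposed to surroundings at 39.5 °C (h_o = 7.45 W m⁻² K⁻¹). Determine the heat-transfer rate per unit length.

Q' = 183 W/m

Series thermal resistances, inner to outer:
  R'_conv,in = 1/(2πr h) = 1/(2π·0.0528·541) = 0.005572 m·K/W
  R'_cast iron = ln(0.0605/0.0528)/(2πk) = 0.1361/(2π·53.9) = 4.020×10^-4 m·K/W
  R'_calcium silicate = ln(0.135/0.0605)/(2πk) = 0.8026/(2π·0.0624) = 2.047 m·K/W
  R'_conv,out = 1/(2πr h) = 1/(2π·0.135·7.45) = 0.1582 m·K/W
ΣR = 0.005572 + 4.020×10^-4 + 2.047 + 0.1582 = 2.211 m·K/W
Q' = ΔT/ΣR = (445 °C − 39.5 °C)/2.211 = 183 W/m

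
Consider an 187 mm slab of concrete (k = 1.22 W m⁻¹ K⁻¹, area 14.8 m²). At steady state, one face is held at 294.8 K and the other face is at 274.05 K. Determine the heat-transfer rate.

Q = 2.00 kW

Q = kA·ΔT/L = 1.22 × 14.8 × |294.8 K − 274.05 K| / 0.187 = 2000 W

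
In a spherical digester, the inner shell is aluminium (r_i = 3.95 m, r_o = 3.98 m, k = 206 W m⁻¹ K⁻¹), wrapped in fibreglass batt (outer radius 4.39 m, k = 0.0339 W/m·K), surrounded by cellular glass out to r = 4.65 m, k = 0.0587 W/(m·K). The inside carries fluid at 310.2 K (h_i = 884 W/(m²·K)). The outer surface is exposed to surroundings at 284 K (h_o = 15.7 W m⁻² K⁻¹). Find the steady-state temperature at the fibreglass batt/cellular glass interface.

T = 290.3 K

Treat each layer as a resistance in series:
  R_conv,in = 1/(4πr²h) = 1/(4π·3.95²·884) = 5.770×10^-6 K/W
  R_aluminium = (1/3.95 − 1/3.98)/(4πk) = 0.001908/(4π·206) = 7.372×10^-7 K/W
  R_fibreglass batt = (1/3.98 − 1/4.39)/(4πk) = 0.02347/(4π·0.0339) = 0.05508 K/W
  R_cellular glass = (1/4.39 − 1/4.65)/(4πk) = 0.01274/(4π·0.0587) = 0.01727 K/W
  R_conv,out = 1/(4πr²h) = 1/(4π·4.65²·15.7) = 2.344×10^-4 K/W
ΣR = 5.770×10^-6 + 7.372×10^-7 + 0.05508 + 0.01727 + 2.344×10^-4 = 0.07259 K/W
Q = ΔT/ΣR = (310.2 K − 284 K)/0.07259 = 360.9 W
From the inner boundary to the fibreglass batt/cellular glass interface, ΣR_partial = 0.05509 K/W.
T_interface = T_in − Q·ΣR_partial = 310.2 K − (360.9)(0.05509) = 290.3 K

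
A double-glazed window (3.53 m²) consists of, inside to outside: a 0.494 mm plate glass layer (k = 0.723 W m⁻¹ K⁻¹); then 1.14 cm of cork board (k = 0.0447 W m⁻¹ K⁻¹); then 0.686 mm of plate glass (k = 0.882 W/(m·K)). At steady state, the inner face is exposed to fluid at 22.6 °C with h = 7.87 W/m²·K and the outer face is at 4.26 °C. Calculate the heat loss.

Resistance network (inner→outer):
  R_conv,in = 1/(hA) = 1/(7.87·3.53) = 0.03600 K/W
  R_plate glass = L/(kA) = 4.94×10^-4/(0.723·3.53) = 1.936×10^-4 K/W
  R_cork board = L/(kA) = 0.0114/(0.0447·3.53) = 0.07225 K/W
  R_plate glass = L/(kA) = 6.86×10^-4/(0.882·3.53) = 2.203×10^-4 K/W
ΣR = 0.03600 + 1.936×10^-4 + 0.07225 + 2.203×10^-4 = 0.1087 K/W
Q = ΔT/ΣR = (22.6 °C − 4.26 °C)/0.1087 = 169 W

Q = 169 W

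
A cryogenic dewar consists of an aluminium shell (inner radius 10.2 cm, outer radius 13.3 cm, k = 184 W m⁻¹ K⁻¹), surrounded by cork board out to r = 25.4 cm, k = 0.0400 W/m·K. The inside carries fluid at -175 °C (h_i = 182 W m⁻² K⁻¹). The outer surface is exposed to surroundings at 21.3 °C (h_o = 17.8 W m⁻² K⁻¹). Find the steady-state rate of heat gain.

Q = 27.1 W

Resistance network (inner→outer):
  R_conv,in = 1/(4πr²h) = 1/(4π·0.102²·182) = 0.04203 K/W
  R_aluminium = (1/0.102 − 1/0.133)/(4πk) = 2.285/(4π·184) = 9.883×10^-4 K/W
  R_cork board = (1/0.133 − 1/0.254)/(4πk) = 3.582/(4π·0.0400) = 7.126 K/W
  R_conv,out = 1/(4πr²h) = 1/(4π·0.254²·17.8) = 0.06930 K/W
ΣR = 0.04203 + 9.883×10^-4 + 7.126 + 0.06930 = 7.238 K/W
Q = ΔT/ΣR = (-175 °C − 21.3 °C)/7.238 = -27.1 W
(Negative Q ⇒ heat flows inward; heat gain = 27.1 W.)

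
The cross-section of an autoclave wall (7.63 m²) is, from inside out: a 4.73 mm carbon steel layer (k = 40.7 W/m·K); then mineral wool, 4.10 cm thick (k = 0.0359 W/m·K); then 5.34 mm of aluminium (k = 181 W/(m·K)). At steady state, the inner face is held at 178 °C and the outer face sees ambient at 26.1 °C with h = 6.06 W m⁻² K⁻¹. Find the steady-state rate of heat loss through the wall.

Resistance network (inner→outer):
  R_carbon steel = L/(kA) = 0.00473/(40.7·7.63) = 1.523×10^-5 K/W
  R_mineral wool = L/(kA) = 0.0410/(0.0359·7.63) = 0.1497 K/W
  R_aluminium = L/(kA) = 0.00534/(181·7.63) = 3.867×10^-6 K/W
  R_conv,out = 1/(hA) = 1/(6.06·7.63) = 0.02163 K/W
ΣR = 1.523×10^-5 + 0.1497 + 3.867×10^-6 + 0.02163 = 0.1713 K/W
Q = ΔT/ΣR = (178 °C − 26.1 °C)/0.1713 = 887 W

Q = 887 W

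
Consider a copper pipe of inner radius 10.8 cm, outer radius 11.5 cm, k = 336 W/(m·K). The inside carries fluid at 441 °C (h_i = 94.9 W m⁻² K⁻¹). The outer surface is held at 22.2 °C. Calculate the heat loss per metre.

Resistance network (inner→outer):
  R'_conv,in = 1/(2πr h) = 1/(2π·0.108·94.9) = 0.01553 m·K/W
  R'_copper = ln(0.115/0.108)/(2πk) = 0.06280/(2π·336) = 2.975×10^-5 m·K/W
ΣR = 0.01553 + 2.975×10^-5 = 0.01556 m·K/W
Q' = ΔT/ΣR = (441 °C − 22.2 °C)/0.01556 = 26900 W/m

Q' = 26.9 kW/m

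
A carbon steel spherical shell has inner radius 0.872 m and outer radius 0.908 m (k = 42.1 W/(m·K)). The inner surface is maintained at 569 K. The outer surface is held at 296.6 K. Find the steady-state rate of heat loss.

Q = 4πk·ΔT/(1/r₁ − 1/r₂) = 4π × 42.1 × 272.4 / (1/0.872 − 1/0.908) = 3.17×10^6 W

Q = 3.17×10^6 W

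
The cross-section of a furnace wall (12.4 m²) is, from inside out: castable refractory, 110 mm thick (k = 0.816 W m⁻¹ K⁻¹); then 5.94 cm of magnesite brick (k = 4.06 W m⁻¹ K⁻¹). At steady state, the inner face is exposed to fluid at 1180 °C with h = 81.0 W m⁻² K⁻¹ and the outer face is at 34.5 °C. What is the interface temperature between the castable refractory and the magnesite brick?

Series thermal resistances, inner to outer:
  R_conv,in = 1/(hA) = 1/(81.0·12.4) = 9.956×10^-4 K/W
  R_castable refractory = L/(kA) = 0.110/(0.816·12.4) = 0.01087 K/W
  R_magnesite brick = L/(kA) = 0.0594/(4.06·12.4) = 0.001180 K/W
ΣR = 9.956×10^-4 + 0.01087 + 0.001180 = 0.01305 K/W
Q = ΔT/ΣR = (1180 °C − 34.5 °C)/0.01305 = 87780 W
From the inner boundary to the castable refractory/magnesite brick interface, ΣR_partial = 0.01187 K/W.
T_interface = T_in − Q·ΣR_partial = 1180 °C − (87780)(0.01187) = 138 °C

T = 138 °C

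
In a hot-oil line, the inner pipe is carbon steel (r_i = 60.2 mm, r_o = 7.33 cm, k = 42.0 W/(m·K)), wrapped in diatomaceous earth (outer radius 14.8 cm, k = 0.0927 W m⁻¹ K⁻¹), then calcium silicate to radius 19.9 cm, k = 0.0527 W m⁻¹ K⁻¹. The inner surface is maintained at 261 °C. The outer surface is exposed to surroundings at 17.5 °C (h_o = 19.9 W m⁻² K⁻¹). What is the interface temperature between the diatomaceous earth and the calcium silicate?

Series thermal resistances, inner to outer:
  R'_carbon steel = ln(0.0733/0.0602)/(2πk) = 0.1969/(2π·42.0) = 7.461×10^-4 m·K/W
  R'_diatomaceous earth = ln(0.148/0.0733)/(2πk) = 0.7027/(2π·0.0927) = 1.206 m·K/W
  R'_calcium silicate = ln(0.199/0.148)/(2πk) = 0.2961/(2π·0.0527) = 0.8942 m·K/W
  R'_conv,out = 1/(2πr h) = 1/(2π·0.199·19.9) = 0.04019 m·K/W
ΣR = 7.461×10^-4 + 1.206 + 0.8942 + 0.04019 = 2.141 m·K/W
Q' = ΔT/ΣR = (261 °C − 17.5 °C)/2.141 = 113.7 W/m
From the inner boundary to the diatomaceous earth/calcium silicate interface, ΣR_partial = 1.207 m·K/W.
T_interface = T_in − Q'·ΣR_partial = 261 °C − (113.7)(1.207) = 124 °C

T = 124 °C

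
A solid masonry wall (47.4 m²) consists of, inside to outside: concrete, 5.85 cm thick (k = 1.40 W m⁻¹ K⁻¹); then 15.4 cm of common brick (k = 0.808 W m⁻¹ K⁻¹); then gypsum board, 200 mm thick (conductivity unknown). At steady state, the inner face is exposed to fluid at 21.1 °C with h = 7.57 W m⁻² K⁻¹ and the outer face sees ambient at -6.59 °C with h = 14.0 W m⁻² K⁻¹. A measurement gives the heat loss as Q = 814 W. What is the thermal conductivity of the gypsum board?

k = 0.170 W/m·K

ΣR = ΔT/Q = |21.1 − -6.59|/814 = 0.03402 K/W
Known resistances:
  R_conv,in = 1/(hA) = 1/(7.57·47.4) = 0.002787 K/W
  R_concrete = L/(kA) = 0.0585/(1.40·47.4) = 8.816×10^-4 K/W
  R_common brick = L/(kA) = 0.154/(0.808·47.4) = 0.004021 K/W
  R_conv,out = 1/(hA) = 1/(14.0·47.4) = 0.001507 K/W
R_gypsum board = ΣR − ΣR_known = 0.03402 − 0.009197 = 0.02482 K/W
L/(kA) = 0.02482 ⇒ k = 0.200/(0.02482·47.4) = 0.170 W/m·K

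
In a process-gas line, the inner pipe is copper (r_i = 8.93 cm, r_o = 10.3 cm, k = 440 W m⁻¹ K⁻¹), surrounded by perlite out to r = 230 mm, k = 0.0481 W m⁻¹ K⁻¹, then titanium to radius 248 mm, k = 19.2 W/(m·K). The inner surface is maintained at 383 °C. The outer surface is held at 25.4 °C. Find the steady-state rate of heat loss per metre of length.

Treat each layer as a resistance in series:
  R'_copper = ln(0.103/0.0893)/(2πk) = 0.1427/(2π·440) = 5.163×10^-5 m·K/W
  R'_perlite = ln(0.230/0.103)/(2πk) = 0.8034/(2π·0.0481) = 2.658 m·K/W
  R'_titanium = ln(0.248/0.230)/(2πk) = 0.07535/(2π·19.2) = 6.246×10^-4 m·K/W
ΣR = 5.163×10^-5 + 2.658 + 6.246×10^-4 = 2.659 m·K/W
Q' = ΔT/ΣR = (383 °C − 25.4 °C)/2.659 = 134 W/m

Q' = 134 W/m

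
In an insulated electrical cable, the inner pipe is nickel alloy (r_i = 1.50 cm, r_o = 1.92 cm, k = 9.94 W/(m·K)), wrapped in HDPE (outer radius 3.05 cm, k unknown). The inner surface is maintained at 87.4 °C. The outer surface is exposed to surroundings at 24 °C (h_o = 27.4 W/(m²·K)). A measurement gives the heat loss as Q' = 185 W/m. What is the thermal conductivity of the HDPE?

ΣR = ΔT/Q' = |87.4 − 24|/185 = 0.3427 m·K/W
Known resistances:
  R'_nickel alloy = ln(0.0192/0.0150)/(2πk) = 0.2469/(2π·9.94) = 0.003953 m·K/W
  R'_conv,out = 1/(2πr h) = 1/(2π·0.0305·27.4) = 0.1904 m·K/W
R_HDPE = ΣR − ΣR_known = 0.3427 − 0.1944 = 0.1483 m·K/W
ln(r₂/r₁)/(2πk) = 0.1483 ⇒ k = 0.4628/(2π·0.1483) = 0.497 W/m·K

k = 0.497 W/m·K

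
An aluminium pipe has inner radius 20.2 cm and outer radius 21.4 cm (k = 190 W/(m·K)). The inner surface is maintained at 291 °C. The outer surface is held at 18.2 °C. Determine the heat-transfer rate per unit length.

Q' = 5.64×10^6 W/m

Q' = 2πk·ΔT/ln(r₂/r₁) = 2π × 190 × 272.8 / ln(0.214/0.202) = 5.64×10^6 W/m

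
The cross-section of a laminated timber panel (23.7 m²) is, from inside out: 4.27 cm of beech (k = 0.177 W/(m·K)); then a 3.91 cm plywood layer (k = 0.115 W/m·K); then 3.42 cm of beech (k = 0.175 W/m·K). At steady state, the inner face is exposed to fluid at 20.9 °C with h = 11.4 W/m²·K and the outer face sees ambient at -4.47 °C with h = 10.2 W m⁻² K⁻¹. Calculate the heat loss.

Q = 625 W

Series thermal resistances, inner to outer:
  R_conv,in = 1/(hA) = 1/(11.4·23.7) = 0.003701 K/W
  R_beech = L/(kA) = 0.0427/(0.177·23.7) = 0.01018 K/W
  R_plywood = L/(kA) = 0.0391/(0.115·23.7) = 0.01435 K/W
  R_beech = L/(kA) = 0.0342/(0.175·23.7) = 0.008246 K/W
  R_conv,out = 1/(hA) = 1/(10.2·23.7) = 0.004137 K/W
ΣR = 0.003701 + 0.01018 + 0.01435 + 0.008246 + 0.004137 = 0.04061 K/W
Q = ΔT/ΣR = (20.9 °C − -4.47 °C)/0.04061 = 625 W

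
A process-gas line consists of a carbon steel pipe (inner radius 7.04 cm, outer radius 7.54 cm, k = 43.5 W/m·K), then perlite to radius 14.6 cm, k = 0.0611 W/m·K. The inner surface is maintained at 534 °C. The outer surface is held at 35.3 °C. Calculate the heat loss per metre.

Q' = 290 W/m

Series thermal resistances, inner to outer:
  R'_carbon steel = ln(0.0754/0.0704)/(2πk) = 0.06861/(2π·43.5) = 2.510×10^-4 m·K/W
  R'_perlite = ln(0.146/0.0754)/(2πk) = 0.6608/(2π·0.0611) = 1.721 m·K/W
ΣR = 2.510×10^-4 + 1.721 = 1.721 m·K/W
Q' = ΔT/ΣR = (534 °C − 35.3 °C)/1.721 = 290 W/m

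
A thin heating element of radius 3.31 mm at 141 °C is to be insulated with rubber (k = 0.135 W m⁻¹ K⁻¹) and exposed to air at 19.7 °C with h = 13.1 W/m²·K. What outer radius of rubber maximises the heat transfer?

r_cr = 1.03 cm

For a cylinder, r_cr = k_ins/h = 0.135/13.1 = 0.0103 m = 1.03 cm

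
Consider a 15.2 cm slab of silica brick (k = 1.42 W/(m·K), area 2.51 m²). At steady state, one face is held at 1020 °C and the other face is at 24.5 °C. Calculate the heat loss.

Q = kA·ΔT/L = 1.42 × 2.51 × |1020 °C − 24.5 °C| / 0.152 = 23300 W

Q = 23300 W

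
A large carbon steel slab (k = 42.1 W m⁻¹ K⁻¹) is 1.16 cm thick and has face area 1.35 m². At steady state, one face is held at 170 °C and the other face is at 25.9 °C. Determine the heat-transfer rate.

Q = 7.06×10^5 W

Q = kA·ΔT/L = 42.1 × 1.35 × |170 °C − 25.9 °C| / 0.0116 = 7.06×10^5 W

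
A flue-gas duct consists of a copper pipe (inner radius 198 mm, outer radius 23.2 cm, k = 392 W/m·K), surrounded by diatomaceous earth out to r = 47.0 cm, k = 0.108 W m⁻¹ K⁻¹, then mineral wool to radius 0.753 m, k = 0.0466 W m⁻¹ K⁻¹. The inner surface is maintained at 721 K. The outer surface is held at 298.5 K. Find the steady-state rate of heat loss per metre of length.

Q' = 159 W/m

Resistance network (inner→outer):
  R'_copper = ln(0.232/0.198)/(2πk) = 0.1585/(2π·392) = 6.434×10^-5 m·K/W
  R'_diatomaceous earth = ln(0.470/0.232)/(2πk) = 0.7060/(2π·0.108) = 1.040 m·K/W
  R'_mineral wool = ln(0.753/0.470)/(2πk) = 0.4713/(2π·0.0466) = 1.610 m·K/W
ΣR = 6.434×10^-5 + 1.040 + 1.610 = 2.650 m·K/W
Q' = ΔT/ΣR = (721 K − 298.5 K)/2.650 = 159 W/m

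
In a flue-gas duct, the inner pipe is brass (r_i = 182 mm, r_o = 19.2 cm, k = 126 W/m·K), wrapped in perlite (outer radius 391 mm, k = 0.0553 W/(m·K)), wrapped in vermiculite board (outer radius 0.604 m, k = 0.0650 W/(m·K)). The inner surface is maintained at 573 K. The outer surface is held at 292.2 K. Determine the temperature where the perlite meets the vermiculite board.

Series thermal resistances, inner to outer:
  R'_brass = ln(0.192/0.182)/(2πk) = 0.05349/(2π·126) = 6.756×10^-5 m·K/W
  R'_perlite = ln(0.391/0.192)/(2πk) = 0.7112/(2π·0.0553) = 2.047 m·K/W
  R'_vermiculite board = ln(0.604/0.391)/(2πk) = 0.4349/(2π·0.0650) = 1.065 m·K/W
ΣR = 6.756×10^-5 + 2.047 + 1.065 = 3.112 m·K/W
Q' = ΔT/ΣR = (573 K − 292.2 K)/3.112 = 90.23 W/m
From the inner boundary to the perlite/vermiculite board interface, ΣR_partial = 2.047 m·K/W.
T_interface = T_in − Q'·ΣR_partial = 573 K − (90.23)(2.047) = 388 K

T = 388 K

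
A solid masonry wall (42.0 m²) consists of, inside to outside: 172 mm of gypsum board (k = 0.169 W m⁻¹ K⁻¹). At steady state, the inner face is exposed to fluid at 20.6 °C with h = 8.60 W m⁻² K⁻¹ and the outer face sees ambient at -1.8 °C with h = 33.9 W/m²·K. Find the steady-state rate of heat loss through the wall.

Q = 809 W

Treat each layer as a resistance in series:
  R_conv,in = 1/(hA) = 1/(8.60·42.0) = 0.002769 K/W
  R_gypsum board = L/(kA) = 0.172/(0.169·42.0) = 0.02423 K/W
  R_conv,out = 1/(hA) = 1/(33.9·42.0) = 7.023×10^-4 K/W
ΣR = 0.002769 + 0.02423 + 7.023×10^-4 = 0.02770 K/W
Q = ΔT/ΣR = (20.6 °C − -1.8 °C)/0.02770 = 809 W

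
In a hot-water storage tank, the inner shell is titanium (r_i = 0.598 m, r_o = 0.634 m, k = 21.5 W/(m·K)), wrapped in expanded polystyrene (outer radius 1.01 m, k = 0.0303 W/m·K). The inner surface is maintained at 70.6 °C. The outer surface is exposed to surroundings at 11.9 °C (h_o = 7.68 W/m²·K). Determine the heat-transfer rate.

Q = 37.8 W

Treat each layer as a resistance in series:
  R_titanium = (1/0.598 − 1/0.634)/(4πk) = 0.09495/(4π·21.5) = 3.515×10^-4 K/W
  R_expanded polystyrene = (1/0.634 − 1/1.01)/(4πk) = 0.5872/(4π·0.0303) = 1.542 K/W
  R_conv,out = 1/(4πr²h) = 1/(4π·1.01²·7.68) = 0.01016 K/W
ΣR = 3.515×10^-4 + 1.542 + 0.01016 = 1.553 K/W
Q = ΔT/ΣR = (70.6 °C − 11.9 °C)/1.553 = 37.8 W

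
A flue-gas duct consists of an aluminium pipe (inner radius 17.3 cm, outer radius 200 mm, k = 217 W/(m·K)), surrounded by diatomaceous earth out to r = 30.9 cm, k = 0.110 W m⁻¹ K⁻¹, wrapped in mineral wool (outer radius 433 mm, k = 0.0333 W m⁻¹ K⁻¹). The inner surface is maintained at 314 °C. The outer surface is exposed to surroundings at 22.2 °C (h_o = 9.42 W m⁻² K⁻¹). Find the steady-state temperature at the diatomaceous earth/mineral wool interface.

T = 233 °C

Resistance network (inner→outer):
  R'_aluminium = ln(0.200/0.173)/(2πk) = 0.1450/(2π·217) = 1.064×10^-4 m·K/W
  R'_diatomaceous earth = ln(0.309/0.200)/(2πk) = 0.4350/(2π·0.110) = 0.6294 m·K/W
  R'_mineral wool = ln(0.433/0.309)/(2πk) = 0.3374/(2π·0.0333) = 1.613 m·K/W
  R'_conv,out = 1/(2πr h) = 1/(2π·0.433·9.42) = 0.03902 m·K/W
ΣR = 1.064×10^-4 + 0.6294 + 1.613 + 0.03902 = 2.282 m·K/W
Q' = ΔT/ΣR = (314 °C − 22.2 °C)/2.282 = 127.9 W/m
From the inner boundary to the diatomaceous earth/mineral wool interface, ΣR_partial = 0.6295 m·K/W.
T_interface = T_in − Q'·ΣR_partial = 314 °C − (127.9)(0.6295) = 233 °C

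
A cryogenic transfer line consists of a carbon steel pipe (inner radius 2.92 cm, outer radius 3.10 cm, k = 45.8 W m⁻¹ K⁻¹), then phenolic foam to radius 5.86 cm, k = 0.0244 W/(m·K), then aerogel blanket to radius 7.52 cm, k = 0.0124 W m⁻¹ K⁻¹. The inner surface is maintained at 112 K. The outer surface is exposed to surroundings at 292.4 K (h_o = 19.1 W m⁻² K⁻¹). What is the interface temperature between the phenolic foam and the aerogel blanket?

T = 212.4 K

Treat each layer as a resistance in series:
  R'_carbon steel = ln(0.0310/0.0292)/(2πk) = 0.05982/(2π·45.8) = 2.079×10^-4 m·K/W
  R'_phenolic foam = ln(0.0586/0.0310)/(2πk) = 0.6367/(2π·0.0244) = 4.153 m·K/W
  R'_aerogel blanket = ln(0.0752/0.0586)/(2πk) = 0.2494/(2π·0.0124) = 3.201 m·K/W
  R'_conv,out = 1/(2πr h) = 1/(2π·0.0752·19.1) = 0.1108 m·K/W
ΣR = 2.079×10^-4 + 4.153 + 3.201 + 0.1108 = 7.465 m·K/W
Q' = ΔT/ΣR = (112 K − 292.4 K)/7.465 = -24.17 W/m
From the inner boundary to the phenolic foam/aerogel blanket interface, ΣR_partial = 4.153 m·K/W.
T_interface = T_in − Q'·ΣR_partial = 112 K − (-24.17)(4.153) = 212.4 K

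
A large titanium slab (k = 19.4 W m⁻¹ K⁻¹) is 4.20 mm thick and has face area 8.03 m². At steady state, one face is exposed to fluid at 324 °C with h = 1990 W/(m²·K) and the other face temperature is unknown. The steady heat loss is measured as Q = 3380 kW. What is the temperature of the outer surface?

Sum the resistances:
  R_conv,in = 1/(hA) = 1/(1990·8.03) = 6.258×10^-5 K/W
  R_titanium = L/(kA) = 0.00420/(19.4·8.03) = 2.696×10^-5 K/W
ΣR = 8.954×10^-5 K/W
ΔT = Q·ΣR = 3.38×10^6 × 8.954×10^-5 = 302.6 K
Heat flows outward, so T_out = T_in − ΔT = 324 − 302.6 = 21.4 °C

T_out = 21.4 °C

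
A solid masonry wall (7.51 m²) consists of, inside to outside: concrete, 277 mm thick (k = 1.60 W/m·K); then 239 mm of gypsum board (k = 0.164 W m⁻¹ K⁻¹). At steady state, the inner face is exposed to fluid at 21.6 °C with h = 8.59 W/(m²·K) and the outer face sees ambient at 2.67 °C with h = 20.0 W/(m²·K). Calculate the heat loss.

Q = 79.1 W

Treat each layer as a resistance in series:
  R_conv,in = 1/(hA) = 1/(8.59·7.51) = 0.01550 K/W
  R_concrete = L/(kA) = 0.277/(1.60·7.51) = 0.02305 K/W
  R_gypsum board = L/(kA) = 0.239/(0.164·7.51) = 0.1941 K/W
  R_conv,out = 1/(hA) = 1/(20.0·7.51) = 0.006658 K/W
ΣR = 0.01550 + 0.02305 + 0.1941 + 0.006658 = 0.2393 K/W
Q = ΔT/ΣR = (21.6 °C − 2.67 °C)/0.2393 = 79.1 W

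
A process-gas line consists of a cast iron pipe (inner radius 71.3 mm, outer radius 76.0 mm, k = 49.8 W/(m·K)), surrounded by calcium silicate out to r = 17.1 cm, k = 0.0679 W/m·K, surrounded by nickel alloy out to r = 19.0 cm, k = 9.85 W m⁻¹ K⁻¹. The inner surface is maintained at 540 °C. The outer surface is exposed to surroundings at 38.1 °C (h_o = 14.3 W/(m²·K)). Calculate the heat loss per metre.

Treat each layer as a resistance in series:
  R'_cast iron = ln(0.0760/0.0713)/(2πk) = 0.06384/(2π·49.8) = 2.040×10^-4 m·K/W
  R'_calcium silicate = ln(0.171/0.0760)/(2πk) = 0.8109/(2π·0.0679) = 1.901 m·K/W
  R'_nickel alloy = ln(0.190/0.171)/(2πk) = 0.1054/(2π·9.85) = 0.001702 m·K/W
  R'_conv,out = 1/(2πr h) = 1/(2π·0.190·14.3) = 0.05858 m·K/W
ΣR = 2.040×10^-4 + 1.901 + 0.001702 + 0.05858 = 1.961 m·K/W
Q' = ΔT/ΣR = (540 °C − 38.1 °C)/1.961 = 256 W/m

Q' = 256 W/m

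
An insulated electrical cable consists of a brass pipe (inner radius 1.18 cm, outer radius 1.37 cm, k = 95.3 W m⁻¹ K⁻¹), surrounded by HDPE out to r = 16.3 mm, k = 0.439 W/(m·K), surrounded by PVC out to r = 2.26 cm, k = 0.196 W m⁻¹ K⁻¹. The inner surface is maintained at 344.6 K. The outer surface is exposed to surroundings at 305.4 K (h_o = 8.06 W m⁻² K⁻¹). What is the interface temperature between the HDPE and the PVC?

T = 342.5 K

Treat each layer as a resistance in series:
  R'_brass = ln(0.0137/0.0118)/(2πk) = 0.1493/(2π·95.3) = 2.493×10^-4 m·K/W
  R'_HDPE = ln(0.0163/0.0137)/(2πk) = 0.1738/(2π·0.439) = 0.06300 m·K/W
  R'_PVC = ln(0.0226/0.0163)/(2πk) = 0.3268/(2π·0.196) = 0.2654 m·K/W
  R'_conv,out = 1/(2πr h) = 1/(2π·0.0226·8.06) = 0.8737 m·K/W
ΣR = 2.493×10^-4 + 0.06300 + 0.2654 + 0.8737 = 1.202 m·K/W
Q' = ΔT/ΣR = (344.6 K − 305.4 K)/1.202 = 32.61 W/m
From the inner boundary to the HDPE/PVC interface, ΣR_partial = 0.06325 m·K/W.
T_interface = T_in − Q'·ΣR_partial = 344.6 K − (32.61)(0.06325) = 342.5 K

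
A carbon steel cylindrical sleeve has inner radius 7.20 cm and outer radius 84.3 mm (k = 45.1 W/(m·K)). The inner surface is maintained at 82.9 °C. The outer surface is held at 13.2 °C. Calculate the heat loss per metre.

Q' = 2πk·ΔT/ln(r₂/r₁) = 2π × 45.1 × 69.7 / ln(0.0843/0.0720) = 1.25×10^5 W/m

Q' = 1.25×10^5 W/m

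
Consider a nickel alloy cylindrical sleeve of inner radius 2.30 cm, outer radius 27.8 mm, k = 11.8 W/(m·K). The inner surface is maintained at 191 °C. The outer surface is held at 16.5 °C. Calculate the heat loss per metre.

Q' = 68.3 kW/m

Q' = 2πk·ΔT/ln(r₂/r₁) = 2π × 11.8 × 174.5 / ln(0.0278/0.0230) = 68300 W/m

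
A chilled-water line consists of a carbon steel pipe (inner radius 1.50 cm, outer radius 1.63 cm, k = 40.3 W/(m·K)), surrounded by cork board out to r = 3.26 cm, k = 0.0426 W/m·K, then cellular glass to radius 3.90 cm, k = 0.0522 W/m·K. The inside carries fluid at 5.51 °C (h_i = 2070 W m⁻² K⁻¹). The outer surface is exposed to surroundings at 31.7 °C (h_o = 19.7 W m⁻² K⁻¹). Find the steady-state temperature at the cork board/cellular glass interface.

Series thermal resistances, inner to outer:
  R'_conv,in = 1/(2πr h) = 1/(2π·0.0150·2070) = 0.005126 m·K/W
  R'_carbon steel = ln(0.0163/0.0150)/(2πk) = 0.08311/(2π·40.3) = 3.282×10^-4 m·K/W
  R'_cork board = ln(0.0326/0.0163)/(2πk) = 0.6931/(2π·0.0426) = 2.590 m·K/W
  R'_cellular glass = ln(0.0390/0.0326)/(2πk) = 0.1792/(2π·0.0522) = 0.5465 m·K/W
  R'_conv,out = 1/(2πr h) = 1/(2π·0.0390·19.7) = 0.2072 m·K/W
ΣR = 0.005126 + 3.282×10^-4 + 2.590 + 0.5465 + 0.2072 = 3.349 m·K/W
Q' = ΔT/ΣR = (5.51 °C − 31.7 °C)/3.349 = -7.820 W/m
From the inner boundary to the cork board/cellular glass interface, ΣR_partial = 2.595 m·K/W.
T_interface = T_in − Q'·ΣR_partial = 5.51 °C − (-7.820)(2.595) = 25.8 °C

T = 25.8 °C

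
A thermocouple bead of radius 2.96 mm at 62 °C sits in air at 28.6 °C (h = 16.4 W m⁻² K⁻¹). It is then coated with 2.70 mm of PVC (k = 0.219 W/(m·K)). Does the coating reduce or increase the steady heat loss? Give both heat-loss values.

Critical radius for a sphere: r_cr = 2k/h = 0.0267 m = 2.67 cm.
Outer radius after coating: r₂ = 0.00296 + 0.00270 = 0.00566 m.
Since r₁ < r_cr and r₂ ≤ r_cr, the coating moves toward the maximum at r_cr — heat loss rises.
Bare: R = 1/(4πr₁²h) = 553.8 K/W; Q = 33.4/553.8 = 0.0603 W.
Coated: R = R_cond + R_conv = 210.0 K/W; Q = 33.4/210.0 = 0.159 W.

increases: 0.0603 → 0.159 W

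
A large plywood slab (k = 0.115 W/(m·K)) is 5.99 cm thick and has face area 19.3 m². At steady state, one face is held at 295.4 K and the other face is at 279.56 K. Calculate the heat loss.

Q = 587 W

Q = kA·ΔT/L = 0.115 × 19.3 × |295.4 K − 279.56 K| / 0.0599 = 587 W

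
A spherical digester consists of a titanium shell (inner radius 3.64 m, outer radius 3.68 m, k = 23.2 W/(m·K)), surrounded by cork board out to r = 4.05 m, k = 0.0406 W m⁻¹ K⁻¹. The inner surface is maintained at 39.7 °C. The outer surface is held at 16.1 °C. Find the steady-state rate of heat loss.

Resistance network (inner→outer):
  R_titanium = (1/3.64 − 1/3.68)/(4πk) = 0.002986/(4π·23.2) = 1.024×10^-5 K/W
  R_cork board = (1/3.68 − 1/4.05)/(4πk) = 0.02483/(4π·0.0406) = 0.04866 K/W
ΣR = 1.024×10^-5 + 0.04866 = 0.04867 K/W
Q = ΔT/ΣR = (39.7 °C − 16.1 °C)/0.04867 = 485 W

Q = 485 W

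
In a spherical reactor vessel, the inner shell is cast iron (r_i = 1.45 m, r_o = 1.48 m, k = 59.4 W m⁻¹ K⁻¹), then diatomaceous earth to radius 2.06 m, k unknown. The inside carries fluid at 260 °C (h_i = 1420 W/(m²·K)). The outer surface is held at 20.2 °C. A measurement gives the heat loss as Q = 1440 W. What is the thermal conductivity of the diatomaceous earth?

k = 0.0909 W/m·K

ΣR = ΔT/Q = |260 − 20.2|/1440 = 0.1665 K/W
Known resistances:
  R_conv,in = 1/(4πr²h) = 1/(4π·1.45²·1420) = 2.665×10^-5 K/W
  R_cast iron = (1/1.45 − 1/1.48)/(4πk) = 0.01398/(4π·59.4) = 1.873×10^-5 K/W
R_diatomaceous earth = ΣR − ΣR_known = 0.1665 − 4.538×10^-5 = 0.1665 K/W
(1/r₁−1/r₂)/(4πk) = 0.1665 ⇒ k = 0.1902/(4π·0.1665) = 0.0909 W/m·K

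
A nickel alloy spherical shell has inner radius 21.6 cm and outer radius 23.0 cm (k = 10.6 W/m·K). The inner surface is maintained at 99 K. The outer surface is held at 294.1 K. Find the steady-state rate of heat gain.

Q = 92.2 kW

Q = 4πk·ΔT/(1/r₁ − 1/r₂) = 4π × 10.6 × 195.1 / (1/0.216 − 1/0.230) = 92200 W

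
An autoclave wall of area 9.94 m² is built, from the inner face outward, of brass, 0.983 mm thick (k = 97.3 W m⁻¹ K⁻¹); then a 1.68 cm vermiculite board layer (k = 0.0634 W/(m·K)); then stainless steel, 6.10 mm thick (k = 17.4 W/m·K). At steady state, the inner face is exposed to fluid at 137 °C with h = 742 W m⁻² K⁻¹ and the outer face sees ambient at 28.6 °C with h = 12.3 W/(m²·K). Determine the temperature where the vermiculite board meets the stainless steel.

Resistance network (inner→outer):
  R_conv,in = 1/(hA) = 1/(742·9.94) = 1.356×10^-4 K/W
  R_brass = L/(kA) = 9.83×10^-4/(97.3·9.94) = 1.016×10^-6 K/W
  R_vermiculite board = L/(kA) = 0.0168/(0.0634·9.94) = 0.02666 K/W
  R_stainless steel = L/(kA) = 0.00610/(17.4·9.94) = 3.527×10^-5 K/W
  R_conv,out = 1/(hA) = 1/(12.3·9.94) = 0.008179 K/W
ΣR = 1.356×10^-4 + 1.016×10^-6 + 0.02666 + 3.527×10^-5 + 0.008179 = 0.03501 K/W
Q = ΔT/ΣR = (137 °C − 28.6 °C)/0.03501 = 3096 W
From the inner boundary to the vermiculite board/stainless steel interface, ΣR_partial = 0.02680 K/W.
T_interface = T_in − Q·ΣR_partial = 137 °C − (3096)(0.02680) = 54.0 °C

T = 54.0 °C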